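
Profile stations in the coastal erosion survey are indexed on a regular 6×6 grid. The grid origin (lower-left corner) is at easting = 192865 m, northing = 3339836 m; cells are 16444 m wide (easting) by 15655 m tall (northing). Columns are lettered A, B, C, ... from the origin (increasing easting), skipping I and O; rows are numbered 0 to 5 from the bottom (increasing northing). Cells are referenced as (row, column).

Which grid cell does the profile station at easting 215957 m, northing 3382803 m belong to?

(2, B)

Column index: ⌊(215957 − 192865) / 16444⌋ = ⌊1.404⌋ = 1 → column B
Row offset from origin: ⌊(3382803 − 3339836) / 15655⌋ = ⌊2.745⌋ = 2 → row 2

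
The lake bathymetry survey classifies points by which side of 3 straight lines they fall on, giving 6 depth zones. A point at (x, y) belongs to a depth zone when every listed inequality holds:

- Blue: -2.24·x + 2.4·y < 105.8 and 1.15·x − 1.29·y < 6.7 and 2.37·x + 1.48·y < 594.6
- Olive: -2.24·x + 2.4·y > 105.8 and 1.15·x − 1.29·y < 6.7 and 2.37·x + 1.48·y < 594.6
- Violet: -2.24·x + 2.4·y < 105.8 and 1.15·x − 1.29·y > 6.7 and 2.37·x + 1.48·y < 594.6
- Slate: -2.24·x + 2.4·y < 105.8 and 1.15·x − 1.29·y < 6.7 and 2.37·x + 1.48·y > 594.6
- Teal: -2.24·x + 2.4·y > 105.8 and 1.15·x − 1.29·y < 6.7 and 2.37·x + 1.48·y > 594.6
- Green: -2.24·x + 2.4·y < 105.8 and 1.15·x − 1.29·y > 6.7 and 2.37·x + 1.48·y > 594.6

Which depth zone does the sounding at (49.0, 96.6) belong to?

-2.24·49.0 + 2.4·96.6 = 122.080, which is > 105.8
1.15·49.0 − 1.29·96.6 = -68.264, which is < 6.7
2.37·49.0 + 1.48·96.6 = 259.098, which is < 594.6
This sign pattern matches Olive.

Olive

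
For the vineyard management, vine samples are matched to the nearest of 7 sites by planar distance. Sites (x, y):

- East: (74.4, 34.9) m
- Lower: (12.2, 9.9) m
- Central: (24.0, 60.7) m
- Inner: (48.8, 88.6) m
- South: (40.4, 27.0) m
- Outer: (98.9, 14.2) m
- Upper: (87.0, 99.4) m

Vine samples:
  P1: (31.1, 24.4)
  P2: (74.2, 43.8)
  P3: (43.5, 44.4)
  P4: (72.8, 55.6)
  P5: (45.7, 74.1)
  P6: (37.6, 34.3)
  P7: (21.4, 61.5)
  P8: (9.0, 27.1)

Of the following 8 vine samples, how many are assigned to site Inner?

1

P1 → South
P2 → East
P3 → South
P4 → East
P5 → Inner
P6 → South
P7 → Central
P8 → Lower
1 of the 8 goes to Inner.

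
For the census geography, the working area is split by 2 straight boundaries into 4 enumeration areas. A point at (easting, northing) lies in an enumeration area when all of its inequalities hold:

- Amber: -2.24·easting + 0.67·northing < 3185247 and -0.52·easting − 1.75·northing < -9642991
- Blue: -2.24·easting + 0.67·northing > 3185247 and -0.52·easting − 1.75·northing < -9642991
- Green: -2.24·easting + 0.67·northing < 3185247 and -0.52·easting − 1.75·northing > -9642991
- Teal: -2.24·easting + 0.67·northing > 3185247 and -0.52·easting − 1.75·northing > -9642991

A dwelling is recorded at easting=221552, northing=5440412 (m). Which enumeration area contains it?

-2.24·221552 + 0.67·5440412 = 3148799.560, which is < 3185247
-0.52·221552 − 1.75·5440412 = -9635928.040, which is > -9642991
This sign pattern matches Green.

Green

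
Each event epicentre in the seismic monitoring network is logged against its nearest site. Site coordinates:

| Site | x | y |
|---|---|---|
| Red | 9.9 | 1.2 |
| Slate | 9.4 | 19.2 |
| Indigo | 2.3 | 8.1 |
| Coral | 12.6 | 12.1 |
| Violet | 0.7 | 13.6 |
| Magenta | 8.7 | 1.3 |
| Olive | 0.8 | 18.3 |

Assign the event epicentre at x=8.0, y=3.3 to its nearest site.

Magenta

Squared distances to each site:
Red: 8.020; Slate: 254.770; Indigo: 55.530; Coral: 98.600; Violet: 159.380; Magenta: 4.490; Olive: 276.840.
Minimum at Magenta.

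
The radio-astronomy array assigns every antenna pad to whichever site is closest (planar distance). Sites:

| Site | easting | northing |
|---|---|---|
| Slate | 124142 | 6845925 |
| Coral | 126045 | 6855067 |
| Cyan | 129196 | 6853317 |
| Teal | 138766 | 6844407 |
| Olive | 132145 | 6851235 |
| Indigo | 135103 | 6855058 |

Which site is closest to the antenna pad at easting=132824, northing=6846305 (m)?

Squared distances to each site:
Slate: 75521524.000; Coral: 122727485.000; Cyan: 62330528.000; Teal: 38909768.000; Olive: 24765941.000; Indigo: 81808850.000.
Minimum at Olive.

Olive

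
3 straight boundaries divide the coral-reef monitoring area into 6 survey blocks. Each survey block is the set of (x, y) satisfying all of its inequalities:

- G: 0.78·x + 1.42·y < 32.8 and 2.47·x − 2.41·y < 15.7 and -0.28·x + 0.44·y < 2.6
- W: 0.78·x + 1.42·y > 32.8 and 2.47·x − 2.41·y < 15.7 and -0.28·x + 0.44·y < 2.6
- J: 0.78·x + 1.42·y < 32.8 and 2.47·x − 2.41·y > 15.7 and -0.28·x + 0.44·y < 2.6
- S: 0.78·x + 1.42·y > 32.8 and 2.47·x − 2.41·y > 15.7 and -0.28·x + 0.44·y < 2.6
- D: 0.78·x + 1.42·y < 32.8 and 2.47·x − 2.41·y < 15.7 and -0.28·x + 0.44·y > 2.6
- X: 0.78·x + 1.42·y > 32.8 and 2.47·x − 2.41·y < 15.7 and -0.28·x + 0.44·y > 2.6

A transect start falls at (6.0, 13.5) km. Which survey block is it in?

0.78·6.0 + 1.42·13.5 = 23.850, which is < 32.8
2.47·6.0 − 2.41·13.5 = -17.715, which is < 15.7
-0.28·6.0 + 0.44·13.5 = 4.260, which is > 2.6
This sign pattern matches D.

D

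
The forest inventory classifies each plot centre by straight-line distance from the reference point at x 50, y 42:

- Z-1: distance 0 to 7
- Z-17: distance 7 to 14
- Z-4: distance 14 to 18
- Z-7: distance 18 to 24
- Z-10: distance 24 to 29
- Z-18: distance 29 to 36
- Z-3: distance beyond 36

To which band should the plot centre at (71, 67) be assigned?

Z-18

Distance = √((71−50)² + (67−42)²) = √(441.000 + 625.000) = 32.650.
29 ≤ 32.650 < 36 → Z-18.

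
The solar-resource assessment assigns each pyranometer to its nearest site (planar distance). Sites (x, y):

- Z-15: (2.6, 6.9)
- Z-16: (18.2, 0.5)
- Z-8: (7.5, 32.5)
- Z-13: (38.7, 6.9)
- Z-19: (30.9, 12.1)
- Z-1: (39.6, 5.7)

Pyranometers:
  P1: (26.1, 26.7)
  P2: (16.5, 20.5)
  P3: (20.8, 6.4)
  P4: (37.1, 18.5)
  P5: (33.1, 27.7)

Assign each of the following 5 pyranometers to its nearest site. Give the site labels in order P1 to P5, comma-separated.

P1 → Z-19 (d²=236.20)
P2 → Z-8 (d²=225.00)
P3 → Z-16 (d²=41.57)
P4 → Z-19 (d²=79.40)
P5 → Z-19 (d²=248.20)

Z-19, Z-8, Z-16, Z-19, Z-19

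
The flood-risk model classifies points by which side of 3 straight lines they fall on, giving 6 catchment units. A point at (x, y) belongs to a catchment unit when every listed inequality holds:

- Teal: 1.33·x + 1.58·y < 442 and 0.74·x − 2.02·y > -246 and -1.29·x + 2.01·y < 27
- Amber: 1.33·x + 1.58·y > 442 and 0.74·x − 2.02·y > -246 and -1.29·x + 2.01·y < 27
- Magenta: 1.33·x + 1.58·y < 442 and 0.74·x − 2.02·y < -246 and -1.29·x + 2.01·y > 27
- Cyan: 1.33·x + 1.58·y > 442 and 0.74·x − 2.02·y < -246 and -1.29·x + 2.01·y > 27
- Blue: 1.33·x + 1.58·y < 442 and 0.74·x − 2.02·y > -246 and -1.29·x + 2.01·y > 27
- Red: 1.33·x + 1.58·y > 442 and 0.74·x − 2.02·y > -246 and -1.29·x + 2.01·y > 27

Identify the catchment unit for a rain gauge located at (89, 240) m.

1.33·89 + 1.58·240 = 497.570, which is > 442
0.74·89 − 2.02·240 = -418.940, which is < -246
-1.29·89 + 2.01·240 = 367.590, which is > 27
This sign pattern matches Cyan.

Cyan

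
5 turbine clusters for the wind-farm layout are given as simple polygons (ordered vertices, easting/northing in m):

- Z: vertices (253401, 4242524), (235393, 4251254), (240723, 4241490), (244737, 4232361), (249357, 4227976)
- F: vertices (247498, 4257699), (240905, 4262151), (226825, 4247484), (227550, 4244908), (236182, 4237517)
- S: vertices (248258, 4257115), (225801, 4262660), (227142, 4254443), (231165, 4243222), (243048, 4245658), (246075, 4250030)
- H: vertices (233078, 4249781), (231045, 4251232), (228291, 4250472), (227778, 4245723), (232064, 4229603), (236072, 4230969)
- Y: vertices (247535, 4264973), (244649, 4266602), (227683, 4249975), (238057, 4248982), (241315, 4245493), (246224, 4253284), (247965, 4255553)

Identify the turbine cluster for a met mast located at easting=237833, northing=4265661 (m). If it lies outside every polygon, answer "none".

Cast a ray rightward from (237833, 4265661). For each polygon, the edges (by vertex number in listed order) whose endpoints lie on opposite sides of northing = 4265661, where each meets that height, and whether that is right or left of the point:
Z: no edge straddles that height → 0 crossings.
F: no edge straddles that height → 0 crossings.
S: no edge straddles that height → 0 crossings.
H: no edge straddles that height → 0 crossings.
Y: 1–2 at easting≈246316.1 (right), 2–3 at easting≈243688.8 (right) → 2 crossings.
All counts are even, so the point lies outside every listed polygon.

none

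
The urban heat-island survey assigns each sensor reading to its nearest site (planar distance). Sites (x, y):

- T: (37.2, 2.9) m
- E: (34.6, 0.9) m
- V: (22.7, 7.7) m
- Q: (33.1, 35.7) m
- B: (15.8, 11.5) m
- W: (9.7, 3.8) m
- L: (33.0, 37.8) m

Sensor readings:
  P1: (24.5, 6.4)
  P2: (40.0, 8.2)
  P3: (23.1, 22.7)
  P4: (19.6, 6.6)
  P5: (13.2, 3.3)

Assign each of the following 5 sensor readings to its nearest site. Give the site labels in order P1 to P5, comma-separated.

V, T, B, V, W

P1 → V (d²=4.93)
P2 → T (d²=35.93)
P3 → B (d²=178.73)
P4 → V (d²=10.82)
P5 → W (d²=12.50)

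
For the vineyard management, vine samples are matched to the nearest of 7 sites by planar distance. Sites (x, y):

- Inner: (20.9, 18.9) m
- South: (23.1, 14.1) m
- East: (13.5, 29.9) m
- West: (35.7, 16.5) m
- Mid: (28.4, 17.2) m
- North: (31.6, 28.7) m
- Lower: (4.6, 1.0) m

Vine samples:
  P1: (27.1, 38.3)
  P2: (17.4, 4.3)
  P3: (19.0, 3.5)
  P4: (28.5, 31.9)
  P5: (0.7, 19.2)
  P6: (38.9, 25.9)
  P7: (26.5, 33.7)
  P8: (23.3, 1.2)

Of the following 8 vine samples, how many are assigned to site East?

1

P1 → North
P2 → South
P3 → South
P4 → North
P5 → East
P6 → North
P7 → North
P8 → South
1 of the 8 goes to East.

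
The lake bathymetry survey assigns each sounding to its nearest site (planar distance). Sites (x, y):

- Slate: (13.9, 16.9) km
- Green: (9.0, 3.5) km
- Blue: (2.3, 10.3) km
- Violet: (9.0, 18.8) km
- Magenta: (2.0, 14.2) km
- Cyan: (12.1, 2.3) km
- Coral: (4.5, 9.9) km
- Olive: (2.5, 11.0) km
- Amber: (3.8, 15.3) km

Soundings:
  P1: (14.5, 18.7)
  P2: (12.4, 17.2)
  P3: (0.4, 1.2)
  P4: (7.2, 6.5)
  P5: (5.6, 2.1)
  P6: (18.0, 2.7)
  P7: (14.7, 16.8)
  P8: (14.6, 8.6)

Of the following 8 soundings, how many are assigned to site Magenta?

0

P1 → Slate
P2 → Slate
P3 → Green
P4 → Green
P5 → Green
P6 → Cyan
P7 → Slate
P8 → Cyan
0 of the 8 go to Magenta.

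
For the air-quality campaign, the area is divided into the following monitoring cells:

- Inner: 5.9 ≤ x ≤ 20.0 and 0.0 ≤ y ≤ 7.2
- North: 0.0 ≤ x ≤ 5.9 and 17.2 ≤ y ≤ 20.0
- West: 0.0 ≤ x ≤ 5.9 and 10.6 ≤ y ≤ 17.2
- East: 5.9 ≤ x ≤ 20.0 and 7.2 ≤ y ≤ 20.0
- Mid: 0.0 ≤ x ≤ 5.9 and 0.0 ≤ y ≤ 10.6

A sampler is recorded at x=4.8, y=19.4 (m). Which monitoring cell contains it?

North

The point has x = 4.8 and y = 19.4.
Only North satisfies 0.0 ≤ x ≤ 5.9 and 17.2 ≤ y ≤ 20.0.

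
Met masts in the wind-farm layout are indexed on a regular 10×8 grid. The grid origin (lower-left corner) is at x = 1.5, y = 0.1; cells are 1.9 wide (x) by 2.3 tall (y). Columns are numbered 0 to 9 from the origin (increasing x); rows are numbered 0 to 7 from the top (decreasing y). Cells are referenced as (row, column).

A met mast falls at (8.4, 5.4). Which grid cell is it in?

Column index: ⌊(8.4 − 1.5) / 1.9⌋ = ⌊3.632⌋ = 3
Row offset from origin: ⌊(5.4 − 0.1) / 2.3⌋ = ⌊2.304⌋ = 2 → row 5 (counted from top)

(5, 3)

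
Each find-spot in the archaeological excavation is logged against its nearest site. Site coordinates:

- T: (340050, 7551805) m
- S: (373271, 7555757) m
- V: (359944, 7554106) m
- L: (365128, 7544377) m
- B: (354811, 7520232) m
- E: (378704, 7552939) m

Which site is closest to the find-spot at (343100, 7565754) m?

Squared distances to each site:
T: 203877101.000; S: 1010229250.000; V: 419396240.000; L: 942208913.000; B: 2209400005.000; E: 1431869041.000.
Minimum at T.

T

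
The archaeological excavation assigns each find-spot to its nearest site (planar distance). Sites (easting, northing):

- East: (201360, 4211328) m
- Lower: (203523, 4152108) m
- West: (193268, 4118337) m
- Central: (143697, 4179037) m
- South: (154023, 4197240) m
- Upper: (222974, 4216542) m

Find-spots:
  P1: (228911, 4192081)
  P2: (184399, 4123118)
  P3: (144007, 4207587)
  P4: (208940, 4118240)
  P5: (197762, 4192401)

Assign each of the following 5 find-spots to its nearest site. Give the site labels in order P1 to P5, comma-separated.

P1 → Upper (d²=633588490.00)
P2 → West (d²=101517122.00)
P3 → South (d²=207380665.00)
P4 → West (d²=245620993.00)
P5 → East (d²=371176933.00)

Upper, West, South, West, East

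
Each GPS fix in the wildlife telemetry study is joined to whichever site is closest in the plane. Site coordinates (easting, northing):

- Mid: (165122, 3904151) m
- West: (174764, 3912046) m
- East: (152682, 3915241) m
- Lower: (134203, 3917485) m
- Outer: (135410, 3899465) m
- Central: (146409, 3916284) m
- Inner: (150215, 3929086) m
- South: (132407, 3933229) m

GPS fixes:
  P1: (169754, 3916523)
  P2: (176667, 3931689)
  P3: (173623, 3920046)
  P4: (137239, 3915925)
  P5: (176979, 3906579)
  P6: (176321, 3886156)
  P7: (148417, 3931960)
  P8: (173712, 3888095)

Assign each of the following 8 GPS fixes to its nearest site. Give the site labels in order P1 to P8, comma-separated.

P1 → West (d²=45143629.00)
P2 → West (d²=389468858.00)
P3 → West (d²=65301881.00)
P4 → Lower (d²=11650896.00)
P5 → West (d²=34794314.00)
P6 → Mid (d²=449237626.00)
P7 → Inner (d²=11492680.00)
P8 → Mid (d²=331583236.00)

West, West, West, Lower, West, Mid, Inner, Mid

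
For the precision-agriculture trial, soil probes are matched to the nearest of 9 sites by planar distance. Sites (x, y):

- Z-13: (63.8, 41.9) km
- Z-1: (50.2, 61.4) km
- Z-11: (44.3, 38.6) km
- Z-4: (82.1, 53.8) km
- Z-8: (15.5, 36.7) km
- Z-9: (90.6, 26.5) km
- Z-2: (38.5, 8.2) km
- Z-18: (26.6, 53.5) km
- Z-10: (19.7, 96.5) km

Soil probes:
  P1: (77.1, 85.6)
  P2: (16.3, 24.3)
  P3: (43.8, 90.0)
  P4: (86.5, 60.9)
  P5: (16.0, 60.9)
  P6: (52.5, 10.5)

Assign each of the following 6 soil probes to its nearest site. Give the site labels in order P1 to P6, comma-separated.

P1 → Z-4 (d²=1036.24)
P2 → Z-8 (d²=154.40)
P3 → Z-10 (d²=623.06)
P4 → Z-4 (d²=69.77)
P5 → Z-18 (d²=167.12)
P6 → Z-2 (d²=201.29)

Z-4, Z-8, Z-10, Z-4, Z-18, Z-2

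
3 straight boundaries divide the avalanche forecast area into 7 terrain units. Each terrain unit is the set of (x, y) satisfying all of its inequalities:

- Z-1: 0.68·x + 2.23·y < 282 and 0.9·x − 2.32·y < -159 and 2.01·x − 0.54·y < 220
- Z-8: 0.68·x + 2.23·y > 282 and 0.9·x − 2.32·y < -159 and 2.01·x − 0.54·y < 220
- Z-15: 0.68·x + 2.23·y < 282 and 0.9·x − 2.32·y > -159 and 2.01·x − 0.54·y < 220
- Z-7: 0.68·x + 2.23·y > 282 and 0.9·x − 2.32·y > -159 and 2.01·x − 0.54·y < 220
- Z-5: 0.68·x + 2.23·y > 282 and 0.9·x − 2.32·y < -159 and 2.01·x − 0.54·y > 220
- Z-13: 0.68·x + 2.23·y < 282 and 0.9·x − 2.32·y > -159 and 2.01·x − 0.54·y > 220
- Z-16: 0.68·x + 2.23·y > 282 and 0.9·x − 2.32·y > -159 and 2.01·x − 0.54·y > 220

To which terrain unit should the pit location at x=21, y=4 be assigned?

0.68·21 + 2.23·4 = 23.200, which is < 282
0.9·21 − 2.32·4 = 9.620, which is > -159
2.01·21 − 0.54·4 = 40.050, which is < 220
This sign pattern matches Z-15.

Z-15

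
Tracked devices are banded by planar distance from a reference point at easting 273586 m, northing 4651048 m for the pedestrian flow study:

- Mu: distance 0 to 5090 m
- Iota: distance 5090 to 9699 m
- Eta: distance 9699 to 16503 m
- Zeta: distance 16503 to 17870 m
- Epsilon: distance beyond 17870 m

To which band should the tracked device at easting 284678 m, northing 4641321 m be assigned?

Eta

Distance = √((284678−273586)² + (4641321−4651048)²) = √(123032464.000 + 94614529.000) = 14752.864 m.
9699 ≤ 14752.864 < 16503 → Eta.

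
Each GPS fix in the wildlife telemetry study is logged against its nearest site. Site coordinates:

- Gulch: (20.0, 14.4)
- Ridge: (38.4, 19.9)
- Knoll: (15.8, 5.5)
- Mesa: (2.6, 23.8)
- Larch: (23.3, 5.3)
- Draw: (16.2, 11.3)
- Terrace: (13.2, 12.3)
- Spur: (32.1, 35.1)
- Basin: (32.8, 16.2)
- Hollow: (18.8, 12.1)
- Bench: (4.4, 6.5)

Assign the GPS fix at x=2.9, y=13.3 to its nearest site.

Bench

Squared distances to each site:
Gulch: 293.620; Ridge: 1303.810; Knoll: 227.250; Mesa: 110.340; Larch: 480.160; Draw: 180.890; Terrace: 107.090; Spur: 1327.880; Basin: 902.420; Hollow: 254.250; Bench: 48.490.
Minimum at Bench.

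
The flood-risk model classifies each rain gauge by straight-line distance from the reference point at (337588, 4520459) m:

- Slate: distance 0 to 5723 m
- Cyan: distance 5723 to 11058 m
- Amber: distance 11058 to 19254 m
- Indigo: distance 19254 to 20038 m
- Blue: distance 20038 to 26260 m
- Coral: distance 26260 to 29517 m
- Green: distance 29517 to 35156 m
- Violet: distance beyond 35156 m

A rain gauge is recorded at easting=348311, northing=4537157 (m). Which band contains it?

Indigo

Distance = √((348311−337588)² + (4537157−4520459)²) = √(114982729.000 + 278823204.000) = 19844.544 m.
19254 ≤ 19844.544 < 20038 → Indigo.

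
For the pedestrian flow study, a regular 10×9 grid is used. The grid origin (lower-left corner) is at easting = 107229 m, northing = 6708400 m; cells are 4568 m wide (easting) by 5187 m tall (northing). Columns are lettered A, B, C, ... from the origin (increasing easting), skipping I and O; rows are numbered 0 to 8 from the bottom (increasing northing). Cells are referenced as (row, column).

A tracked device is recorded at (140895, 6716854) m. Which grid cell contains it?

Column index: ⌊(140895 − 107229) / 4568⌋ = ⌊7.370⌋ = 7 → column H
Row offset from origin: ⌊(6716854 − 6708400) / 5187⌋ = ⌊1.630⌋ = 1 → row 1

(1, H)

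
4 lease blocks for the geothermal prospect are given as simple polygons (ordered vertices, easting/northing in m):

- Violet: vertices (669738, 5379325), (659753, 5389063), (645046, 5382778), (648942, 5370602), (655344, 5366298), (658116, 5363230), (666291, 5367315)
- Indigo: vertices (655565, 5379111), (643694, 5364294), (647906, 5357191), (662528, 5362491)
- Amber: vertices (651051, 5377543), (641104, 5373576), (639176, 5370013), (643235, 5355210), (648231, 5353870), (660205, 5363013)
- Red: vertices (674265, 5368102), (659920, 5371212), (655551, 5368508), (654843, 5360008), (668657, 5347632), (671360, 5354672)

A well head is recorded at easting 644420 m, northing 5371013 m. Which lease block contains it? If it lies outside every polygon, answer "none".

Amber

Cast a ray rightward from (644420, 5371013). For each polygon, the edges (by vertex number in listed order) whose endpoints lie on opposite sides of northing = 5371013, where each meets that height, and whether that is right or left of the point:
Violet: 3–4 at easting≈648810.5 (right), 7–1 at easting≈667352.4 (right) → 2 crossings.
Indigo: 1–2 at easting≈649077.1 (right), 4–1 at easting≈658957.7 (right) → 2 crossings.
Amber: 2–3 at easting≈639717.1 (left), 6–1 at easting≈655164.9 (right) → 1 crossing.
Red: 1–2 at easting≈660837.9 (right), 2–3 at easting≈659598.5 (right) → 2 crossings.
Only Amber has an odd count, so the point is inside Amber.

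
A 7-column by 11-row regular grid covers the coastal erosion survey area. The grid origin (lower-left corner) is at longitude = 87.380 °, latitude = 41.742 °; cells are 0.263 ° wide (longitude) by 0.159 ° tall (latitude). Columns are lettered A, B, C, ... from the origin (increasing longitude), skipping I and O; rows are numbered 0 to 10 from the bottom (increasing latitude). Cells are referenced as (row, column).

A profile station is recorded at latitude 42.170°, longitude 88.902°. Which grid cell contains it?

Column index: ⌊(88.902 − 87.380) / 0.263⌋ = ⌊5.787⌋ = 5 → column F
Row offset from origin: ⌊(42.170 − 41.742) / 0.159⌋ = ⌊2.692⌋ = 2 → row 2

(2, F)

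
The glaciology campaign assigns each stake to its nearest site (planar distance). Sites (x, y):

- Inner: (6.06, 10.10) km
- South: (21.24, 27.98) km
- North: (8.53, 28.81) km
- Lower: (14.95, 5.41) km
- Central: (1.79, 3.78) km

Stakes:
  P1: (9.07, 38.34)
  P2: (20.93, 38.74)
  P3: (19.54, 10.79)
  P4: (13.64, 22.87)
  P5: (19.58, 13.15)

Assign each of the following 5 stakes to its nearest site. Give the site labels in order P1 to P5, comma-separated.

North, South, Lower, North, Lower

P1 → North (d²=91.11)
P2 → South (d²=115.87)
P3 → Lower (d²=50.01)
P4 → North (d²=61.40)
P5 → Lower (d²=81.34)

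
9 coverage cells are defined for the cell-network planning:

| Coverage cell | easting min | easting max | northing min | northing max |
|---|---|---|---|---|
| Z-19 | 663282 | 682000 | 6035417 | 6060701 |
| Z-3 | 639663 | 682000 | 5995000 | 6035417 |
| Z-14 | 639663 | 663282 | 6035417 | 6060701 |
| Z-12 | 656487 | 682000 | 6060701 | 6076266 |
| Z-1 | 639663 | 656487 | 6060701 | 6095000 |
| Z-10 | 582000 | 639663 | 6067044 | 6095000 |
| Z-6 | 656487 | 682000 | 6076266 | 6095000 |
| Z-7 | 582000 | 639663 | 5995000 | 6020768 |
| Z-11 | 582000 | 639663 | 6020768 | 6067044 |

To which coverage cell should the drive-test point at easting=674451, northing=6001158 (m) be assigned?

The point has easting = 674451 and northing = 6001158.
Only Z-3 satisfies 639663 ≤ easting ≤ 682000 and 5995000 ≤ northing ≤ 6035417.

Z-3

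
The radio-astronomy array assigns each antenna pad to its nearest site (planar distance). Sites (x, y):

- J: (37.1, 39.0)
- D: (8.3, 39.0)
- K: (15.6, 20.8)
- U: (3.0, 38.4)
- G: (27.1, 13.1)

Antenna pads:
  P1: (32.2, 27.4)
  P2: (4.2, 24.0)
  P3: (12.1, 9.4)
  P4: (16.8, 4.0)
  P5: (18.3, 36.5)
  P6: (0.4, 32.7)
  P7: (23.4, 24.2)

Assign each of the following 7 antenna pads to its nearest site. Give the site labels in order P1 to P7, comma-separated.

J, K, K, G, D, U, K

P1 → J (d²=158.57)
P2 → K (d²=140.20)
P3 → K (d²=142.21)
P4 → G (d²=188.90)
P5 → D (d²=106.25)
P6 → U (d²=39.25)
P7 → K (d²=72.40)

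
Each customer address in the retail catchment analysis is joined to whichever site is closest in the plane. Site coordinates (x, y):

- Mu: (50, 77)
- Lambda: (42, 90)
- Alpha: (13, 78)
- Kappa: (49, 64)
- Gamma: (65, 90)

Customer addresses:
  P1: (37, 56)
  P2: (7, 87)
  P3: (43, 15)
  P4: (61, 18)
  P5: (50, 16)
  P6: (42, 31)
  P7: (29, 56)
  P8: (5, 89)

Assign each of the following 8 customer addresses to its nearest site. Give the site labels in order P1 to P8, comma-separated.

Kappa, Alpha, Kappa, Kappa, Kappa, Kappa, Kappa, Alpha

P1 → Kappa (d²=208.00)
P2 → Alpha (d²=117.00)
P3 → Kappa (d²=2437.00)
P4 → Kappa (d²=2260.00)
P5 → Kappa (d²=2305.00)
P6 → Kappa (d²=1138.00)
P7 → Kappa (d²=464.00)
P8 → Alpha (d²=185.00)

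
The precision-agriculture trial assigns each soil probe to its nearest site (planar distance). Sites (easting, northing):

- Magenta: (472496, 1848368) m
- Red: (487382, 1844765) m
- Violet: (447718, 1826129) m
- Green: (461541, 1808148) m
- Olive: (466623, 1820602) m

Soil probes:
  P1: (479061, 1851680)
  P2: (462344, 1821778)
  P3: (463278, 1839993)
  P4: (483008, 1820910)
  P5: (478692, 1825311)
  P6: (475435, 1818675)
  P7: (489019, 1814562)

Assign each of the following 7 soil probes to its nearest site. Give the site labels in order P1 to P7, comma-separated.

Magenta, Olive, Magenta, Olive, Olive, Olive, Olive

P1 → Magenta (d²=54068569.00)
P2 → Olive (d²=19692817.00)
P3 → Magenta (d²=155112149.00)
P4 → Olive (d²=268563089.00)
P5 → Olive (d²=167835442.00)
P6 → Olive (d²=81364673.00)
P7 → Olive (d²=538062416.00)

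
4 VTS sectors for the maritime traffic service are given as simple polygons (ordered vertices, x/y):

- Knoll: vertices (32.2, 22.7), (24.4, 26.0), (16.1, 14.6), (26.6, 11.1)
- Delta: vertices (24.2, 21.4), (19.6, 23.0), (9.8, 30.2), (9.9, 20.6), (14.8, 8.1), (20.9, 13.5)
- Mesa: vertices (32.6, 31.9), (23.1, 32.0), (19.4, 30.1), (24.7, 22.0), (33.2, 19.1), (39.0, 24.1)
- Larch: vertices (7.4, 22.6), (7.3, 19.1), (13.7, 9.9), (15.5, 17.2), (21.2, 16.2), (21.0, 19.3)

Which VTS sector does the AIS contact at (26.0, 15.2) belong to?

Cast a ray rightward from (26.0, 15.2). For each polygon, the edges (by vertex number in listed order) whose endpoints lie on opposite sides of y = 15.2, where each meets that height, and whether that is right or left of the point:
Knoll: 2–3 at x≈16.54 (left), 4–1 at x≈28.58 (right) → 1 crossing.
Delta: 4–5 at x≈12.02 (left), 6–1 at x≈21.61 (left) → 0 crossings.
Mesa: no edge straddles that height → 0 crossings.
Larch: 2–3 at x≈10.01 (left), 3–4 at x≈15.01 (left) → 0 crossings.
Only Knoll has an odd count, so the point is inside Knoll.

Knoll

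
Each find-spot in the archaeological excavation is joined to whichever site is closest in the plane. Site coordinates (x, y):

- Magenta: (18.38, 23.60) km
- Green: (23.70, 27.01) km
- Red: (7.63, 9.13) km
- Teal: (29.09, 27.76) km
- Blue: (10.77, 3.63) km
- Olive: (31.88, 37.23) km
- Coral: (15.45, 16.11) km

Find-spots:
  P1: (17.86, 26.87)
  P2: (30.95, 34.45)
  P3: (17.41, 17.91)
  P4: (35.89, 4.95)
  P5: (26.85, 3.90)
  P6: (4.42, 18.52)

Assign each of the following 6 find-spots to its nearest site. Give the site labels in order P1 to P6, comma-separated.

P1 → Magenta (d²=10.96)
P2 → Olive (d²=8.59)
P3 → Coral (d²=7.08)
P4 → Coral (d²=542.34)
P5 → Blue (d²=258.64)
P6 → Red (d²=98.48)

Magenta, Olive, Coral, Coral, Blue, Red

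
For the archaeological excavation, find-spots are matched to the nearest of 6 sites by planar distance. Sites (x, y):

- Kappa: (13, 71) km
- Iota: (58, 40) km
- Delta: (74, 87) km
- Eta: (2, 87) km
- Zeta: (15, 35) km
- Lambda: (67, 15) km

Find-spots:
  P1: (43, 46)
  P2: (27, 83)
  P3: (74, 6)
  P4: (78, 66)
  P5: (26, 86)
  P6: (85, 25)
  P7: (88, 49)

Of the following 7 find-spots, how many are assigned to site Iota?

2

P1 → Iota
P2 → Kappa
P3 → Lambda
P4 → Delta
P5 → Kappa
P6 → Lambda
P7 → Iota
2 of the 7 go to Iota.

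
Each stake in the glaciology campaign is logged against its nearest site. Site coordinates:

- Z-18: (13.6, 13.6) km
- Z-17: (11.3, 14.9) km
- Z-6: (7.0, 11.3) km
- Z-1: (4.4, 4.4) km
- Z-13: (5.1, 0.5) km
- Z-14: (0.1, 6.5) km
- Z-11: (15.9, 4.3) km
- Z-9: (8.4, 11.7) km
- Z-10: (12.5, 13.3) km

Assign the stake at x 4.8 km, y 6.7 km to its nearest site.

Z-1

Squared distances to each site:
Z-18: 125.050; Z-17: 109.490; Z-6: 26.000; Z-1: 5.450; Z-13: 38.530; Z-14: 22.130; Z-11: 128.970; Z-9: 37.960; Z-10: 102.850.
Minimum at Z-1.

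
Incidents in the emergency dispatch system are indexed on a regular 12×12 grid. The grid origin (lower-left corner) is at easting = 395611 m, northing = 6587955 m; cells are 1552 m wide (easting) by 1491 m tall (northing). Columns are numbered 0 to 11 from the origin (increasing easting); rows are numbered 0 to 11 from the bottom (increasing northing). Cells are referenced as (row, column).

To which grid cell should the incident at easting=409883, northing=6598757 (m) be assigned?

(7, 9)

Column index: ⌊(409883 − 395611) / 1552⌋ = ⌊9.196⌋ = 9
Row offset from origin: ⌊(6598757 − 6587955) / 1491⌋ = ⌊7.245⌋ = 7 → row 7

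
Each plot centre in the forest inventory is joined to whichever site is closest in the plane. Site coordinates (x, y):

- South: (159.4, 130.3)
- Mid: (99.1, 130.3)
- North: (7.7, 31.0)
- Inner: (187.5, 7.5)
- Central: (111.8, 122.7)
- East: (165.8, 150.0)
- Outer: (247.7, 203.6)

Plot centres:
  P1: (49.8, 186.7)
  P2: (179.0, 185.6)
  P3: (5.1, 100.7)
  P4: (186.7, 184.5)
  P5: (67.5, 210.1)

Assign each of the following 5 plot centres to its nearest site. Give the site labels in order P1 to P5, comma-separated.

P1 → Mid (d²=5611.45)
P2 → East (d²=1441.60)
P3 → North (d²=4864.85)
P4 → East (d²=1627.06)
P5 → Mid (d²=7366.60)

Mid, East, North, East, Mid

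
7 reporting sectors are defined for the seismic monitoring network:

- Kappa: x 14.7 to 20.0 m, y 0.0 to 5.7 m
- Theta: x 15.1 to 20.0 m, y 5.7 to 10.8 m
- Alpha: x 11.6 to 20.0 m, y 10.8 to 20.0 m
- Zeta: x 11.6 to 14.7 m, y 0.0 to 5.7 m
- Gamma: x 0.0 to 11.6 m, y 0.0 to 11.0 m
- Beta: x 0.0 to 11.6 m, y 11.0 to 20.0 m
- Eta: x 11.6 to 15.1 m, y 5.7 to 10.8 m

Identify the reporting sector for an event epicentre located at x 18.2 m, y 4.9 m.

The point has x = 18.2 and y = 4.9.
Only Kappa satisfies 14.7 ≤ x ≤ 20.0 and 0.0 ≤ y ≤ 5.7.

Kappa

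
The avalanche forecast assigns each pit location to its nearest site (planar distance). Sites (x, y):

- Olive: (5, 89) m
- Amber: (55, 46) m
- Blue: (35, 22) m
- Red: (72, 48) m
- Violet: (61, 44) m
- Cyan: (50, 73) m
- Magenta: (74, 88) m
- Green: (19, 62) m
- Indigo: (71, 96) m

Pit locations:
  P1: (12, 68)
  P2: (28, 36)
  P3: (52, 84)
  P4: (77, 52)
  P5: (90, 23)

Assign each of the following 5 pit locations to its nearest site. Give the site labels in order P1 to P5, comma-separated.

Green, Blue, Cyan, Red, Red

P1 → Green (d²=85.00)
P2 → Blue (d²=245.00)
P3 → Cyan (d²=125.00)
P4 → Red (d²=41.00)
P5 → Red (d²=949.00)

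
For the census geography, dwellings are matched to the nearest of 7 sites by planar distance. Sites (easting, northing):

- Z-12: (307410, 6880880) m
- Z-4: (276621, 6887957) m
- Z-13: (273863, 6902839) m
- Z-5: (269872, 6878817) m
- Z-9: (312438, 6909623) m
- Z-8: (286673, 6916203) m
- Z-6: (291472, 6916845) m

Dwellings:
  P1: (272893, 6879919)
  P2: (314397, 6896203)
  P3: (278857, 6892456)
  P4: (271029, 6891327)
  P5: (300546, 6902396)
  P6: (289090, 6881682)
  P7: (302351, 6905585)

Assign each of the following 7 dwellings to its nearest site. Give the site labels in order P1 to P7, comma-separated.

Z-5, Z-9, Z-4, Z-4, Z-9, Z-4, Z-9

P1 → Z-5 (d²=10340845.00)
P2 → Z-9 (d²=183934081.00)
P3 → Z-4 (d²=25240697.00)
P4 → Z-4 (d²=42627364.00)
P5 → Z-9 (d²=193649193.00)
P6 → Z-4 (d²=194851586.00)
P7 → Z-9 (d²=118053013.00)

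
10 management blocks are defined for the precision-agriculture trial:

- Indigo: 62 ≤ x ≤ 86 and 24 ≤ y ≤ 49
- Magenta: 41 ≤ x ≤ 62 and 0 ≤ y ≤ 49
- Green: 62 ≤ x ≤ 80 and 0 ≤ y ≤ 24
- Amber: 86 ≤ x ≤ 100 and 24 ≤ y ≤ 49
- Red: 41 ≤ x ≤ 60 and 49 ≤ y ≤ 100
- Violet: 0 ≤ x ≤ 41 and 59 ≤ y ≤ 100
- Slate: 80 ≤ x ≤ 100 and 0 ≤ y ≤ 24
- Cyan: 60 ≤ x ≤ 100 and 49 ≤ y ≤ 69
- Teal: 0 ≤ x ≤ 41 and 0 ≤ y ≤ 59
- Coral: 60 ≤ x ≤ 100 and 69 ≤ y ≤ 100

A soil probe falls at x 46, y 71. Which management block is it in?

Red

The point has x = 46 and y = 71.
Only Red satisfies 41 ≤ x ≤ 60 and 49 ≤ y ≤ 100.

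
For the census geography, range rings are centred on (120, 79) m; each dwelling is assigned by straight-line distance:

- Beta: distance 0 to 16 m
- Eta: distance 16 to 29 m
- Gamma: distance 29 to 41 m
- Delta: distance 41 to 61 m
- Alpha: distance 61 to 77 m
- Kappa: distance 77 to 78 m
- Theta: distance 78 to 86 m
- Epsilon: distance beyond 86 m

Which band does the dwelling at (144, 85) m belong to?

Eta

Distance = √((144−120)² + (85−79)²) = √(576.000 + 36.000) = 24.739 m.
16 ≤ 24.739 < 29 → Eta.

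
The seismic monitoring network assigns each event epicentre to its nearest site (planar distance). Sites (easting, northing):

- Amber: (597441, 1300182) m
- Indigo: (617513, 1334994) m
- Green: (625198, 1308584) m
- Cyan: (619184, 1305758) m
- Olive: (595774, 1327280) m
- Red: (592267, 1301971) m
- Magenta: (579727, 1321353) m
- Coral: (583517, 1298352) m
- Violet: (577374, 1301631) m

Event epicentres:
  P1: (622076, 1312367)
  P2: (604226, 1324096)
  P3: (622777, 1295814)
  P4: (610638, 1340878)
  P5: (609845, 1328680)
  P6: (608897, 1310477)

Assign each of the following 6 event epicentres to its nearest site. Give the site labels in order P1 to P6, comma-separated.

P1 → Green (d²=24057973.00)
P2 → Olive (d²=81574160.00)
P3 → Cyan (d²=111792785.00)
P4 → Indigo (d²=81887081.00)
P5 → Indigo (d²=98664820.00)
P6 → Cyan (d²=128091330.00)

Green, Olive, Cyan, Indigo, Indigo, Cyan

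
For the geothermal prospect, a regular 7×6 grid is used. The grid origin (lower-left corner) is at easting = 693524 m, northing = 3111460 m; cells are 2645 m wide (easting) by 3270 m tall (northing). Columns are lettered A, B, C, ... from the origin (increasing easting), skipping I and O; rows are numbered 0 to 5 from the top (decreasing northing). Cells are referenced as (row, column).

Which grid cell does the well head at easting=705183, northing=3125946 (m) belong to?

(1, E)

Column index: ⌊(705183 − 693524) / 2645⌋ = ⌊4.408⌋ = 4 → column E
Row offset from origin: ⌊(3125946 − 3111460) / 3270⌋ = ⌊4.430⌋ = 4 → row 1 (counted from top)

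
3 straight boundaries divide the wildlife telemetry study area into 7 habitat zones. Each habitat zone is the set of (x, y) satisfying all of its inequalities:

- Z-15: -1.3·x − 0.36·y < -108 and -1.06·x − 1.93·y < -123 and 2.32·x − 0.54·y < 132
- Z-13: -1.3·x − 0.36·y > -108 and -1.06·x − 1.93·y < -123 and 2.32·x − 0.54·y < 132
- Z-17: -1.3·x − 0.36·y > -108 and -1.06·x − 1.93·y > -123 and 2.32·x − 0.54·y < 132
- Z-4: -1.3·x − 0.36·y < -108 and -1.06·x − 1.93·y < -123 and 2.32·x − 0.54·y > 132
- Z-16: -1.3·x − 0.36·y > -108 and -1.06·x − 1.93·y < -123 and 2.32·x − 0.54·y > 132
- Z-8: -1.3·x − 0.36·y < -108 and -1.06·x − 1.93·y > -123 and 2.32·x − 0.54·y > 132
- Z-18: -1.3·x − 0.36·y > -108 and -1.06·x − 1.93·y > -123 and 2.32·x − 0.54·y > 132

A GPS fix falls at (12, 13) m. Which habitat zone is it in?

-1.3·12 − 0.36·13 = -20.280, which is > -108
-1.06·12 − 1.93·13 = -37.810, which is > -123
2.32·12 − 0.54·13 = 20.820, which is < 132
This sign pattern matches Z-17.

Z-17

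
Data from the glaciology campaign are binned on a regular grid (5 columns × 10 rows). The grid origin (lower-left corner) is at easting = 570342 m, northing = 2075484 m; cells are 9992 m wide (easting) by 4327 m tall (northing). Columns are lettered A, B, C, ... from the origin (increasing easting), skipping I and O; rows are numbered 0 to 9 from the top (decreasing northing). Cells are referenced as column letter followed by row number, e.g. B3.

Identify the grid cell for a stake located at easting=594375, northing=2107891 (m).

C2

Column index: ⌊(594375 − 570342) / 9992⌋ = ⌊2.405⌋ = 2 → column C
Row offset from origin: ⌊(2107891 − 2075484) / 4327⌋ = ⌊7.489⌋ = 7 → row 2 (counted from top)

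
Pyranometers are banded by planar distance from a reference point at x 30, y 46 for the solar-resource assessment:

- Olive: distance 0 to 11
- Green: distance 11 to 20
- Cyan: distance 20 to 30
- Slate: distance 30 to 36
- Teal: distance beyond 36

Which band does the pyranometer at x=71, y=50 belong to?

Distance = √((71−30)² + (50−46)²) = √(1681.000 + 16.000) = 41.195.
36 ≤ 41.195 < ∞ → Teal.

Teal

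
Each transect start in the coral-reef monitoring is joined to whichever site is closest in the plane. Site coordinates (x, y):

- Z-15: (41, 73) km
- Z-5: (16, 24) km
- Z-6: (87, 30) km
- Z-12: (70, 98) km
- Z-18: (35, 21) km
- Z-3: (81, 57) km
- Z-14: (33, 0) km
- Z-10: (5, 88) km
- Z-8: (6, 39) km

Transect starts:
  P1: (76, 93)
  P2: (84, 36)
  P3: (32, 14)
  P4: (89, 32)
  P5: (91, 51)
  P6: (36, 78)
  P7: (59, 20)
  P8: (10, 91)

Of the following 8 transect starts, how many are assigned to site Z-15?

1

P1 → Z-12
P2 → Z-6
P3 → Z-18
P4 → Z-6
P5 → Z-3
P6 → Z-15
P7 → Z-18
P8 → Z-10
1 of the 8 goes to Z-15.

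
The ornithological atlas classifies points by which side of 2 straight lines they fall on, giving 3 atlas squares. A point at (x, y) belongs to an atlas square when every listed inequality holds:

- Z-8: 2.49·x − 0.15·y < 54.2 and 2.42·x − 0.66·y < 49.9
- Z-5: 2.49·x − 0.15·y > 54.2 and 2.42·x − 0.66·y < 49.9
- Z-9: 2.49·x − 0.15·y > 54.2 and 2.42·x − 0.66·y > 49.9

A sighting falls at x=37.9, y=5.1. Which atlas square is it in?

2.49·37.9 − 0.15·5.1 = 93.606, which is > 54.2
2.42·37.9 − 0.66·5.1 = 88.352, which is > 49.9
This sign pattern matches Z-9.

Z-9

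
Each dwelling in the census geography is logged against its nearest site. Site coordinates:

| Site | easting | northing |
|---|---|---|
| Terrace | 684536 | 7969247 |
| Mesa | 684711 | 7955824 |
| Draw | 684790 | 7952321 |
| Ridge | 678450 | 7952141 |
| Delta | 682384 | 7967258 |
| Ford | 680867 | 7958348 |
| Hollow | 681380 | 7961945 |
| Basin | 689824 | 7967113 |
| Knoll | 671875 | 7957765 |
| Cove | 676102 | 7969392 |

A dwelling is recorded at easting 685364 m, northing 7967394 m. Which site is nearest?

Squared distances to each site:
Terrace: 4119193.000; Mesa: 134291309.000; Draw: 227524805.000; Ridge: 280457405.000; Delta: 8898896.000; Ford: 102053125.000; Hollow: 45563857.000; Basin: 19970561.000; Knoll: 274670762.000; Cove: 89776648.000.
Minimum at Terrace.

Terrace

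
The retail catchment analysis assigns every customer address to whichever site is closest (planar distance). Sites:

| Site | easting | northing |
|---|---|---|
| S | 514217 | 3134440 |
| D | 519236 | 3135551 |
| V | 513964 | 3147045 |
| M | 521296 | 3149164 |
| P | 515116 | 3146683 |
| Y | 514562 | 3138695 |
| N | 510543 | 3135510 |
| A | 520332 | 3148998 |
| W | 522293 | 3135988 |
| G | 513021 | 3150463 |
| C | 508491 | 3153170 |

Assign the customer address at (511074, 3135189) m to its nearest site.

N

Squared distances to each site:
S: 10439450.000; D: 66749288.000; V: 148916836.000; M: 299789909.000; P: 148449800.000; Y: 24458180.000; N: 385002.000; A: 276399045.000; W: 126504362.000; G: 237085885.000; C: 329988250.000.
Minimum at N.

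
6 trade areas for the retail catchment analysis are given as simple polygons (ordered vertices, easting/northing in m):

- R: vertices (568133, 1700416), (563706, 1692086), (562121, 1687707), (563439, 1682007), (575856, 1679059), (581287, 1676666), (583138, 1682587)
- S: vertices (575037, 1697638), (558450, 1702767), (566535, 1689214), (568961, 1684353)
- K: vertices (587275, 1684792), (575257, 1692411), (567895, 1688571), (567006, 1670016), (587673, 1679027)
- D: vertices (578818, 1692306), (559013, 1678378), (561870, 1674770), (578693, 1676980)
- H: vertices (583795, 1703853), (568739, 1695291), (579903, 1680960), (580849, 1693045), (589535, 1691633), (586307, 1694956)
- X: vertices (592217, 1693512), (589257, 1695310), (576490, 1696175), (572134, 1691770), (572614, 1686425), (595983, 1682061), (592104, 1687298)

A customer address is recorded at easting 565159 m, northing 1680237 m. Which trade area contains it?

Cast a ray rightward from (565159, 1680237). For each polygon, the edges (by vertex number in listed order) whose endpoints lie on opposite sides of northing = 1680237, where each meets that height, and whether that is right or left of the point:
R: 4–5 at easting≈570894.3 (right), 6–7 at easting≈582403.4 (right) → 2 crossings.
S: no edge straddles that height → 0 crossings.
K: 3–4 at easting≈567495.7 (right), 5–1 at easting≈587589.5 (right) → 2 crossings.
D: 1–2 at easting≈561656.4 (left), 4–1 at easting≈578719.6 (right) → 1 crossing.
H: no edge straddles that height → 0 crossings.
X: no edge straddles that height → 0 crossings.
Only D has an odd count, so the point is inside D.

D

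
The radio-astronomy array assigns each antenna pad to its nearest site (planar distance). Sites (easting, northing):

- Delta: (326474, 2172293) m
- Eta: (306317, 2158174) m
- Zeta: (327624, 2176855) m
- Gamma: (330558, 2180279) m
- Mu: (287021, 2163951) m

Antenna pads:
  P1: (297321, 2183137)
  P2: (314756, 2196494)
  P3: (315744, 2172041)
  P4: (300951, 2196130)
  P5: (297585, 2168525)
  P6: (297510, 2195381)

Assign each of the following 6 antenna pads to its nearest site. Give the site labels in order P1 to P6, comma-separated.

P1 → Mu (d²=474192596.00)
P2 → Gamma (d²=512629429.00)
P3 → Delta (d²=115196404.00)
P4 → Zeta (d²=1082974554.00)
P5 → Mu (d²=132519572.00)
P6 → Mu (d²=1097864021.00)

Mu, Gamma, Delta, Zeta, Mu, Mu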